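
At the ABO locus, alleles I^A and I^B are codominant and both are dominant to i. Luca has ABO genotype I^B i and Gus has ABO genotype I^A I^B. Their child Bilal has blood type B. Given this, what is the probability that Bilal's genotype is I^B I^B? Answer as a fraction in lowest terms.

1/2

Cross I^B i × I^A I^B → 1/4 I^A I^B, 1/4 I^A i, 1/4 I^B I^B, 1/4 I^B i.
Type-B genotypes among offspring: I^B I^B (1/4), I^B i (1/4); total 1/2.
P(I^B I^B | type B) = (1/4) / (1/2) = 1/2.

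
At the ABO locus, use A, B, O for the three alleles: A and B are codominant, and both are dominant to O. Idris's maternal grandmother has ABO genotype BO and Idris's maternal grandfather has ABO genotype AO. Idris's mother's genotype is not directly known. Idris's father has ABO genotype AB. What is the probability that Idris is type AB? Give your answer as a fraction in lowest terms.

1/4

Idris's mother's ABO genotype from BO × AO: 1/4 AB, 1/4 AO, 1/4 BO, 1/4 OO.
Crossing each possibility with the father AB and summing P(type AB): 1/4·1/2 + 1/4·1/4 + 1/4·1/4 + 1/4·0 = 1/4.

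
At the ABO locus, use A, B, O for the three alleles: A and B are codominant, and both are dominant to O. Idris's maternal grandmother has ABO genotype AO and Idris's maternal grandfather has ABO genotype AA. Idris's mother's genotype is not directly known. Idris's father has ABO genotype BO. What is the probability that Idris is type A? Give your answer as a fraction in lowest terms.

Idris's mother's ABO genotype from AO × AA: 1/2 AA, 1/2 AO.
Crossing each possibility with the father BO and summing P(type A): 1/2·1/2 + 1/2·1/4 = 3/8.

3/8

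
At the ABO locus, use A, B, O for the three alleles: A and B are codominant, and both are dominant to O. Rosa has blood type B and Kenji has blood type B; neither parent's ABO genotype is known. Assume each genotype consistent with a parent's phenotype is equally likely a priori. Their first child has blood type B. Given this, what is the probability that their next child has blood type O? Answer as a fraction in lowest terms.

Possible genotypes: Rosa ∈ {BB, BO}; Kenji ∈ {BB, BO}.
Weight each parental genotype pair by prior × P(type-B child):
  BB × BB: posterior weight 4/15; P(next child type O) = 0.
  BB × BO: posterior weight 4/15; P(next child type O) = 0.
  BO × BB: posterior weight 4/15; P(next child type O) = 0.
  BO × BO: posterior weight 1/5; P(next child type O) = 1/4.
Weighted sum = 1/20.

1/20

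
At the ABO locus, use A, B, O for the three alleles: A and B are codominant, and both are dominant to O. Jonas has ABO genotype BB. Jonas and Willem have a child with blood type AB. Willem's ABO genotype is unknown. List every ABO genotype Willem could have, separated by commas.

For each candidate genotype of Willem, check whether crossing it with BB can produce every observed child phenotype.
  AA → possible child types {AB} ✓
  AB → possible child types {B, AB} ✓
  AO → possible child types {B, AB} ✓
  BB → possible child types {B} ✗
  BO → possible child types {B} ✗
  OO → possible child types {B} ✗

AA, AB, AO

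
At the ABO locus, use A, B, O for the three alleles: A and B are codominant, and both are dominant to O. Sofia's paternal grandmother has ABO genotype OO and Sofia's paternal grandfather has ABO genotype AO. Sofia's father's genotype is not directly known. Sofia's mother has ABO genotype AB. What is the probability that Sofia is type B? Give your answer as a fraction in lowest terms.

3/8

Sofia's father's ABO genotype from OO × AO: 1/2 AO, 1/2 OO.
Crossing each possibility with the mother AB and summing P(type B): 1/2·1/4 + 1/2·1/2 = 3/8.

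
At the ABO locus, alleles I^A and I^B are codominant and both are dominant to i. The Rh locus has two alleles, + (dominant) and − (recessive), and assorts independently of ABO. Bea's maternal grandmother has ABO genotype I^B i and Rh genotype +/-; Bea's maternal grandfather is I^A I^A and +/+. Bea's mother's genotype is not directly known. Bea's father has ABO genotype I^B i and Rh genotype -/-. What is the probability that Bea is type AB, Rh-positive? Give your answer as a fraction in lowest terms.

3/16

Bea's mother's ABO genotype from I^B i × I^A I^A: 1/2 I^A I^B, 1/2 I^A i.
Crossing each possibility with the father I^B i and summing P(type AB): 1/2·1/4 + 1/2·1/4 = 1/4.
Similarly for Rh via the mother's Rh distribution: P(Rh+) = 3/4.
Independent loci: 1/4 × 3/4 = 3/16.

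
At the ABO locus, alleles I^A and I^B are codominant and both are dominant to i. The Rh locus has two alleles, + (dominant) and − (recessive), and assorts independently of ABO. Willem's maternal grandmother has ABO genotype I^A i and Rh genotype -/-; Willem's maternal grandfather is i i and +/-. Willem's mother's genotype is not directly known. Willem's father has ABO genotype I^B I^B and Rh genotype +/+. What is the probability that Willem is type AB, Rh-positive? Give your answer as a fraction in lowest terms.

1/4

Willem's mother's ABO genotype from I^A i × i i: 1/2 I^A i, 1/2 i i.
Crossing each possibility with the father I^B I^B and summing P(type AB): 1/2·1/2 + 1/2·0 = 1/4.
Similarly for Rh via the mother's Rh distribution: P(Rh+) = 1.
Independent loci: 1/4 × 1 = 1/4.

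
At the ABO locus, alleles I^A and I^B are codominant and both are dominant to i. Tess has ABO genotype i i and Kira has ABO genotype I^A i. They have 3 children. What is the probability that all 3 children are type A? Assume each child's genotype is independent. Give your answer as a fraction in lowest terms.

1/8

ABO cross i i × I^A i → 1/2 O, 1/2 A.
So P(type A) = 1/2 per child.
All 3 independent: (1/2)^3 = 1/8.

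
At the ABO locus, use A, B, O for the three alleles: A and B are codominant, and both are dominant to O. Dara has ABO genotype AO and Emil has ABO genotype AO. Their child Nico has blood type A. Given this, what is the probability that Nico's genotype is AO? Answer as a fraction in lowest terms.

2/3

Cross AO × AO → 1/4 AA, 1/2 AO, 1/4 OO.
Type-A genotypes among offspring: AA (1/4), AO (1/2); total 3/4.
P(AO | type A) = (1/2) / (3/4) = 2/3.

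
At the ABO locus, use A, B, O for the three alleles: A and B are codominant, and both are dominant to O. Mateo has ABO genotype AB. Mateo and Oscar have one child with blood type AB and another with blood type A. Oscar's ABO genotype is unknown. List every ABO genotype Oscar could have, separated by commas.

AA, AB, AO, BO

For each candidate genotype of Oscar, check whether crossing it with AB can produce every observed child phenotype.
  AA → possible child types {A, AB} ✓
  AB → possible child types {A, B, AB} ✓
  AO → possible child types {A, B, AB} ✓
  BB → possible child types {B, AB} ✗
  BO → possible child types {A, B, AB} ✓
  OO → possible child types {A, B} ✗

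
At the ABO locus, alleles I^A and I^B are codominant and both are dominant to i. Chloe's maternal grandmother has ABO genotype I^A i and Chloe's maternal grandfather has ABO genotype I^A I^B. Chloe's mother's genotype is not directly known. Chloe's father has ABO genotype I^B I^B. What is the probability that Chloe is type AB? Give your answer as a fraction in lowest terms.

1/2

Chloe's mother's ABO genotype from I^A i × I^A I^B: 1/4 I^A I^A, 1/4 I^A I^B, 1/4 I^A i, 1/4 I^B i.
Crossing each possibility with the father I^B I^B and summing P(type AB): 1/4·1 + 1/4·1/2 + 1/4·1/2 + 1/4·0 = 1/2.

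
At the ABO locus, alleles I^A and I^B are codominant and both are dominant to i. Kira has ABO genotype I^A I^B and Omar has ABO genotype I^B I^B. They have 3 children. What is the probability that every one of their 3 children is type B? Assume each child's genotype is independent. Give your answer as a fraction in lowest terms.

ABO cross I^A I^B × I^B I^B → 1/2 B, 1/2 AB.
So P(type B) = 1/2 per child.
All 3 independent: (1/2)^3 = 1/8.

1/8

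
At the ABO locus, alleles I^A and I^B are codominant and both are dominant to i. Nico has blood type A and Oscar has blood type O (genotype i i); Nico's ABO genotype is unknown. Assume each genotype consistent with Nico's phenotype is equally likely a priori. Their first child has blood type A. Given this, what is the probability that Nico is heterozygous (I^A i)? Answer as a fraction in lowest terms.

Possible genotypes: Nico ∈ {I^A I^A, I^A i}; Oscar ∈ {i i}.
Weight each parental genotype pair by prior × P(type-A child):
  I^A I^A × i i: posterior weight 2/3.
  I^A i × i i: posterior weight 1/3.
Sum the posterior weight over pairs where Nico is I^A i: 1/3.

1/3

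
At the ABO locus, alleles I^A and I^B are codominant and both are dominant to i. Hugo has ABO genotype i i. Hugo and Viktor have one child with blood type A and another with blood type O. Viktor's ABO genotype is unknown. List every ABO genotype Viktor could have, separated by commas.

For each candidate genotype of Viktor, check whether crossing it with i i can produce every observed child phenotype.
  I^A I^A → possible child types {A} ✗
  I^A I^B → possible child types {A, B} ✗
  I^A i → possible child types {O, A} ✓
  I^B I^B → possible child types {B} ✗
  I^B i → possible child types {O, B} ✗
  i i → possible child types {O} ✗

I^A i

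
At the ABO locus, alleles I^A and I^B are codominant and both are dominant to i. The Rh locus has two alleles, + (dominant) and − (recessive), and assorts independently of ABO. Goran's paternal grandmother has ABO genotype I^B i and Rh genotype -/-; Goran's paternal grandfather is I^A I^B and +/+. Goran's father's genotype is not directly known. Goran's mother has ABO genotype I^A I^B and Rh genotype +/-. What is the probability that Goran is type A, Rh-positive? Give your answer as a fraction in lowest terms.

3/16

Goran's father's ABO genotype from I^B i × I^A I^B: 1/4 I^A I^B, 1/4 I^A i, 1/4 I^B I^B, 1/4 I^B i.
Crossing each possibility with the mother I^A I^B and summing P(type A): 1/4·1/4 + 1/4·1/2 + 1/4·0 + 1/4·1/4 = 1/4.
Similarly for Rh via the father's Rh distribution: P(Rh+) = 3/4.
Independent loci: 1/4 × 3/4 = 3/16.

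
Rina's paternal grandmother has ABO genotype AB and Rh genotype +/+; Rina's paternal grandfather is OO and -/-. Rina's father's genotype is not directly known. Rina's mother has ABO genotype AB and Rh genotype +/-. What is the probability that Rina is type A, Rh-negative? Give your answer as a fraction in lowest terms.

Rina's father's ABO genotype from AB × OO: 1/2 AO, 1/2 BO.
Crossing each possibility with the mother AB and summing P(type A): 1/2·1/2 + 1/2·1/4 = 3/8.
Similarly for Rh via the father's Rh distribution: P(Rh-) = 1/4.
Independent loci: 3/8 × 1/4 = 3/32.

3/32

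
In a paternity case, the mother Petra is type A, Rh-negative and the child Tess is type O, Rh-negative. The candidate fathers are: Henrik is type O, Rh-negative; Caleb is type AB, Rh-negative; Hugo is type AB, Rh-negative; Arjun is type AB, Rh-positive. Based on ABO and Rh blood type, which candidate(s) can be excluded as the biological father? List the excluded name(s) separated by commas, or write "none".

Caleb, Hugo, Arjun

A candidate is excluded only if no genotype consistent with his phenotype could produce a type O, Rh-negative child with a type A, Rh-negative mother.
Caleb (type AB, Rh-): no genotype consistent with that phenotype can produce a type-O Rh- child with a type-A mother.
Hugo (type AB, Rh-): no genotype consistent with that phenotype can produce a type-O Rh- child with a type-A mother.
Arjun (type AB, Rh+): no genotype consistent with that phenotype can produce a type-O Rh- child with a type-A mother.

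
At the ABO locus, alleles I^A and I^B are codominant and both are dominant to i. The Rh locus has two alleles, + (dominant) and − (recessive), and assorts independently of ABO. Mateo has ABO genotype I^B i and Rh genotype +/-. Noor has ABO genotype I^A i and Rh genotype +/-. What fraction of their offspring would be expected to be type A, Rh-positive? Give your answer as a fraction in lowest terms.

3/16

ABO cross I^B i × I^A i → offspring phenotypes: 1/4 O, 1/4 A, 1/4 B, 1/4 AB.
Rh cross +/- × +/- → 3/4 Rh+, 1/4 Rh-.
Independent loci: P(type A, Rh-positive) = 1/4 × 3/4 = 3/16.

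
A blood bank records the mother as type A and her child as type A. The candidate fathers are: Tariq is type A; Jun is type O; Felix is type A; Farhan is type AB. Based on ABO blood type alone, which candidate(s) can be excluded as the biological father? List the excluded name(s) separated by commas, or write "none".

none

A candidate is excluded only if no genotype consistent with his phenotype could produce a type A child with a type A mother.
Every candidate has at least one consistent genotype combination, so none can be excluded.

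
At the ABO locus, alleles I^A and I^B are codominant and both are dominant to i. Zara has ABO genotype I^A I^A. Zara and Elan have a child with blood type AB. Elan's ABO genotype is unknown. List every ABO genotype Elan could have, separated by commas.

I^A I^B, I^B I^B, I^B i

For each candidate genotype of Elan, check whether crossing it with I^A I^A can produce every observed child phenotype.
  I^A I^A → possible child types {A} ✗
  I^A I^B → possible child types {A, AB} ✓
  I^A i → possible child types {A} ✗
  I^B I^B → possible child types {AB} ✓
  I^B i → possible child types {A, AB} ✓
  i i → possible child types {A} ✗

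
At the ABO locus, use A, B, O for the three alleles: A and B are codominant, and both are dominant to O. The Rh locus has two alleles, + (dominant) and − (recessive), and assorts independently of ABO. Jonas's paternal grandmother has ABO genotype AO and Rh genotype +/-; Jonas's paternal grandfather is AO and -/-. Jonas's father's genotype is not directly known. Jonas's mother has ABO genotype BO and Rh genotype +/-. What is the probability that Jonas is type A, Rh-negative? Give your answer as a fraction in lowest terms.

3/32

Jonas's father's ABO genotype from AO × AO: 1/4 AA, 1/2 AO, 1/4 OO.
Crossing each possibility with the mother BO and summing P(type A): 1/4·1/2 + 1/2·1/4 + 1/4·0 = 1/4.
Similarly for Rh via the father's Rh distribution: P(Rh-) = 3/8.
Independent loci: 1/4 × 3/8 = 3/32.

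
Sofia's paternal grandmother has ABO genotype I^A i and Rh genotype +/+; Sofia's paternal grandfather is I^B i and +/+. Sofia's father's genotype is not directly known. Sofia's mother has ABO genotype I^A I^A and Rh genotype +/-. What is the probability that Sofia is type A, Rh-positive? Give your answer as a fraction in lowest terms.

3/4

Sofia's father's ABO genotype from I^A i × I^B i: 1/4 I^A I^B, 1/4 I^A i, 1/4 I^B i, 1/4 i i.
Crossing each possibility with the mother I^A I^A and summing P(type A): 1/4·1/2 + 1/4·1 + 1/4·1/2 + 1/4·1 = 3/4.
Similarly for Rh via the father's Rh distribution: P(Rh+) = 1.
Independent loci: 3/4 × 1 = 3/4.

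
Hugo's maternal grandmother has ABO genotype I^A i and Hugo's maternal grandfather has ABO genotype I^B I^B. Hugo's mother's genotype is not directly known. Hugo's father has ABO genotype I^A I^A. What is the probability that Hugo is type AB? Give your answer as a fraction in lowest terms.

1/2

Hugo's mother's ABO genotype from I^A i × I^B I^B: 1/2 I^A I^B, 1/2 I^B i.
Crossing each possibility with the father I^A I^A and summing P(type AB): 1/2·1/2 + 1/2·1/2 = 1/2.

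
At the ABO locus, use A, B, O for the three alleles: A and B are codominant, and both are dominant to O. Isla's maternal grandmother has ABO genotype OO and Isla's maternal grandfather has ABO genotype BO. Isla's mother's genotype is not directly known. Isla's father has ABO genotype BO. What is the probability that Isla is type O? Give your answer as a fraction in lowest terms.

Isla's mother's ABO genotype from OO × BO: 1/2 BO, 1/2 OO.
Crossing each possibility with the father BO and summing P(type O): 1/2·1/4 + 1/2·1/2 = 3/8.

3/8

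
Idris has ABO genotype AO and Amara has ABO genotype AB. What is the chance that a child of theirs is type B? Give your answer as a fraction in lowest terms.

1/4

ABO cross AO × AB → offspring phenotypes: 1/2 A, 1/4 B, 1/4 AB.
So P(type B) = 1/4.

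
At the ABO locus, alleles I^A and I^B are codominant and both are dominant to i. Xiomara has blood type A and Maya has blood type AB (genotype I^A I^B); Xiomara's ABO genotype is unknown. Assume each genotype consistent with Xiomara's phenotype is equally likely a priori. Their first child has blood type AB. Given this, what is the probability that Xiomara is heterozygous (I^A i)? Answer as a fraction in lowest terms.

1/3

Possible genotypes: Xiomara ∈ {I^A I^A, I^A i}; Maya ∈ {I^A I^B}.
Weight each parental genotype pair by prior × P(type-AB child):
  I^A I^A × I^A I^B: posterior weight 2/3.
  I^A i × I^A I^B: posterior weight 1/3.
Sum the posterior weight over pairs where Xiomara is I^A i: 1/3.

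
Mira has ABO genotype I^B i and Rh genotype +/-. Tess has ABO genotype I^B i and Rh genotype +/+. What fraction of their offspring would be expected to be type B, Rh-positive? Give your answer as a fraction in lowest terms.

ABO cross I^B i × I^B i → offspring phenotypes: 1/4 O, 3/4 B.
Rh cross +/- × +/+ → 1 Rh+.
Independent loci: P(type B, Rh-positive) = 3/4 × 1 = 3/4.

3/4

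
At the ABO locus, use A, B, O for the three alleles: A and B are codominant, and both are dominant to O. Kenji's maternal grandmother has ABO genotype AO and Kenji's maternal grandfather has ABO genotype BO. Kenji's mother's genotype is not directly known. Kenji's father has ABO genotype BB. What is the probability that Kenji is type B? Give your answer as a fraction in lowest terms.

3/4

Kenji's mother's ABO genotype from AO × BO: 1/4 AB, 1/4 AO, 1/4 BO, 1/4 OO.
Crossing each possibility with the father BB and summing P(type B): 1/4·1/2 + 1/4·1/2 + 1/4·1 + 1/4·1 = 3/4.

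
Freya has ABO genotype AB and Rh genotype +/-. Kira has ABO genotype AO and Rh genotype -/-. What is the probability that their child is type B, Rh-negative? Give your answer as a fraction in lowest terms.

1/8

ABO cross AB × AO → offspring phenotypes: 1/2 A, 1/4 B, 1/4 AB.
Rh cross +/- × -/- → 1/2 Rh+, 1/2 Rh-.
Independent loci: P(type B, Rh-negative) = 1/4 × 1/2 = 1/8.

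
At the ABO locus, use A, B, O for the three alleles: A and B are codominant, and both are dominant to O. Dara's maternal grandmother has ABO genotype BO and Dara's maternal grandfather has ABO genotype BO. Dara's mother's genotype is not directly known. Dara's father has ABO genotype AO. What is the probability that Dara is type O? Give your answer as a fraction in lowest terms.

Dara's mother's ABO genotype from BO × BO: 1/4 BB, 1/2 BO, 1/4 OO.
Crossing each possibility with the father AO and summing P(type O): 1/4·0 + 1/2·1/4 + 1/4·1/2 = 1/4.

1/4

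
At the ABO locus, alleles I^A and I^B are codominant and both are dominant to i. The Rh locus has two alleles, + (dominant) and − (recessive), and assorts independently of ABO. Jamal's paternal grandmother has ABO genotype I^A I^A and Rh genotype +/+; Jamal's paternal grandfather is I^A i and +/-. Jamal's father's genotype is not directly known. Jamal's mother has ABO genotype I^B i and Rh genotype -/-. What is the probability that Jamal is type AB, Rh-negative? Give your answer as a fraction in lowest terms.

3/32

Jamal's father's ABO genotype from I^A I^A × I^A i: 1/2 I^A I^A, 1/2 I^A i.
Crossing each possibility with the mother I^B i and summing P(type AB): 1/2·1/2 + 1/2·1/4 = 3/8.
Similarly for Rh via the father's Rh distribution: P(Rh-) = 1/4.
Independent loci: 3/8 × 1/4 = 3/32.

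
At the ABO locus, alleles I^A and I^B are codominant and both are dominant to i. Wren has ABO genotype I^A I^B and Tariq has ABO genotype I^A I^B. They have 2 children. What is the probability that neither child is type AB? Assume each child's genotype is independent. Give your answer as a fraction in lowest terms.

1/4

ABO cross I^A I^B × I^A I^B → 1/4 A, 1/4 B, 1/2 AB.
So P(type AB) = 1/2 per child.
P(not type AB) = 1/2 for one child; (1/2)^2 = 1/4.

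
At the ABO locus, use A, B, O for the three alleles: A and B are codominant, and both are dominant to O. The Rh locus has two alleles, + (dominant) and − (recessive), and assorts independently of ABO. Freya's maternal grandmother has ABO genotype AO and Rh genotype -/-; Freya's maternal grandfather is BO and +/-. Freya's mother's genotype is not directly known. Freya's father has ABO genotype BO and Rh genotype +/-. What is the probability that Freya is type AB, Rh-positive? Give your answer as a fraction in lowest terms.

Freya's mother's ABO genotype from AO × BO: 1/4 AB, 1/4 AO, 1/4 BO, 1/4 OO.
Crossing each possibility with the father BO and summing P(type AB): 1/4·1/4 + 1/4·1/4 + 1/4·0 + 1/4·0 = 1/8.
Similarly for Rh via the mother's Rh distribution: P(Rh+) = 5/8.
Independent loci: 1/8 × 5/8 = 5/64.

5/64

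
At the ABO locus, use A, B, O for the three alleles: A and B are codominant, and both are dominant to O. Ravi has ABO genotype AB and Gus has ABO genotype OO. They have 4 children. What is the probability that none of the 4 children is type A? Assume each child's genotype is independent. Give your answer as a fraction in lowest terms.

1/16

ABO cross AB × OO → 1/2 A, 1/2 B.
So P(type A) = 1/2 per child.
P(not type A) = 1/2 for one child; (1/2)^4 = 1/16.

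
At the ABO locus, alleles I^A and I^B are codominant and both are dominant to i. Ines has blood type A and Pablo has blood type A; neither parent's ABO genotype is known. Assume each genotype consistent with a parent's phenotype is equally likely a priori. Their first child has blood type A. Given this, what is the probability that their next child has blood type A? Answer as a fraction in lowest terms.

Possible genotypes: Ines ∈ {I^A I^A, I^A i}; Pablo ∈ {I^A I^A, I^A i}.
Weight each parental genotype pair by prior × P(type-A child):
  I^A I^A × I^A I^A: posterior weight 4/15; P(next child type A) = 1.
  I^A I^A × I^A i: posterior weight 4/15; P(next child type A) = 1.
  I^A i × I^A I^A: posterior weight 4/15; P(next child type A) = 1.
  I^A i × I^A i: posterior weight 1/5; P(next child type A) = 3/4.
Weighted sum = 19/20.

19/20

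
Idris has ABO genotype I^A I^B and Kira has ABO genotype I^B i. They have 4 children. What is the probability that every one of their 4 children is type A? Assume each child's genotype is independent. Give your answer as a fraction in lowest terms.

ABO cross I^A I^B × I^B i → 1/4 A, 1/2 B, 1/4 AB.
So P(type A) = 1/4 per child.
All 4 independent: (1/4)^4 = 1/256.

1/256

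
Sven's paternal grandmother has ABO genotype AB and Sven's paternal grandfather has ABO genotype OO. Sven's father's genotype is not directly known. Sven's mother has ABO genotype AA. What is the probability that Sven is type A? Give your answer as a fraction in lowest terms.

Sven's father's ABO genotype from AB × OO: 1/2 AO, 1/2 BO.
Crossing each possibility with the mother AA and summing P(type A): 1/2·1 + 1/2·1/2 = 3/4.

3/4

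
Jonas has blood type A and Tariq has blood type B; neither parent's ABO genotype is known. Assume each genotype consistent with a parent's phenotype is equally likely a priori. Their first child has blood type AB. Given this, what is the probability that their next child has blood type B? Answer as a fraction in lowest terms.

5/36

Possible genotypes: Jonas ∈ {I^A I^A, I^A i}; Tariq ∈ {I^B I^B, I^B i}.
Weight each parental genotype pair by prior × P(type-AB child):
  I^A I^A × I^B I^B: posterior weight 4/9; P(next child type B) = 0.
  I^A I^A × I^B i: posterior weight 2/9; P(next child type B) = 0.
  I^A i × I^B I^B: posterior weight 2/9; P(next child type B) = 1/2.
  I^A i × I^B i: posterior weight 1/9; P(next child type B) = 1/4.
Weighted sum = 5/36.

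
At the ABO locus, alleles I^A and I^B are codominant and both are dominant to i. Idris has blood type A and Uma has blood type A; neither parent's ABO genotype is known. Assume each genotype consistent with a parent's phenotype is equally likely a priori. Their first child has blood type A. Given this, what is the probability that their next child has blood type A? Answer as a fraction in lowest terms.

Possible genotypes: Idris ∈ {I^A I^A, I^A i}; Uma ∈ {I^A I^A, I^A i}.
Weight each parental genotype pair by prior × P(type-A child):
  I^A I^A × I^A I^A: posterior weight 4/15; P(next child type A) = 1.
  I^A I^A × I^A i: posterior weight 4/15; P(next child type A) = 1.
  I^A i × I^A I^A: posterior weight 4/15; P(next child type A) = 1.
  I^A i × I^A i: posterior weight 1/5; P(next child type A) = 3/4.
Weighted sum = 19/20.

19/20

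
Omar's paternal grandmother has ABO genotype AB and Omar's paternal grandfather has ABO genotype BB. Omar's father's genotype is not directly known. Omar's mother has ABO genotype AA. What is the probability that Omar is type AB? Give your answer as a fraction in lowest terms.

Omar's father's ABO genotype from AB × BB: 1/2 AB, 1/2 BB.
Crossing each possibility with the mother AA and summing P(type AB): 1/2·1/2 + 1/2·1 = 3/4.

3/4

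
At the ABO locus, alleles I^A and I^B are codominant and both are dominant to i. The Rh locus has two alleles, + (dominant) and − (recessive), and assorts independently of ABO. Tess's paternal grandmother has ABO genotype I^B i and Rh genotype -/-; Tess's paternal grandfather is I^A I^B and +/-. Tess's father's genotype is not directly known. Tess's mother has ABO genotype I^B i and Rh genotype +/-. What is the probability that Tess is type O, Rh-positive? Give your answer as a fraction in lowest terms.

5/64

Tess's father's ABO genotype from I^B i × I^A I^B: 1/4 I^A I^B, 1/4 I^A i, 1/4 I^B I^B, 1/4 I^B i.
Crossing each possibility with the mother I^B i and summing P(type O): 1/4·0 + 1/4·1/4 + 1/4·0 + 1/4·1/4 = 1/8.
Similarly for Rh via the father's Rh distribution: P(Rh+) = 5/8.
Independent loci: 1/8 × 5/8 = 5/64.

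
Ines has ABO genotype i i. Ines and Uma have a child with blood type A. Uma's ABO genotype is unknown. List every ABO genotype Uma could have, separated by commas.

For each candidate genotype of Uma, check whether crossing it with i i can produce every observed child phenotype.
  I^A I^A → possible child types {A} ✓
  I^A I^B → possible child types {A, B} ✓
  I^A i → possible child types {O, A} ✓
  I^B I^B → possible child types {B} ✗
  I^B i → possible child types {O, B} ✗
  i i → possible child types {O} ✗

I^A I^A, I^A I^B, I^A i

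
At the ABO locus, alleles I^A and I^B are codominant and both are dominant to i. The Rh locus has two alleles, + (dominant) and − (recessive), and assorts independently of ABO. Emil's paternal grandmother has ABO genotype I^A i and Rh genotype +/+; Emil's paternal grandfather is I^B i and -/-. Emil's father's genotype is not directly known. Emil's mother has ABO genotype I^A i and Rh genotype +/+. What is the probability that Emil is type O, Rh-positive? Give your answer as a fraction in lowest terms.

Emil's father's ABO genotype from I^A i × I^B i: 1/4 I^A I^B, 1/4 I^A i, 1/4 I^B i, 1/4 i i.
Crossing each possibility with the mother I^A i and summing P(type O): 1/4·0 + 1/4·1/4 + 1/4·1/4 + 1/4·1/2 = 1/4.
Similarly for Rh via the father's Rh distribution: P(Rh+) = 1.
Independent loci: 1/4 × 1 = 1/4.

1/4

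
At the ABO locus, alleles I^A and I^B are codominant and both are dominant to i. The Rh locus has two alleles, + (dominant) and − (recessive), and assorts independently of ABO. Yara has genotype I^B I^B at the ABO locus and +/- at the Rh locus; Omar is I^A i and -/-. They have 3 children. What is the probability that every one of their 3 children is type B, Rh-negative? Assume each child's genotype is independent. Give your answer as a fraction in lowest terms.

ABO cross I^B I^B × I^A i → 1/2 B, 1/2 AB.
Rh cross +/- × -/- → 1/2 Rh+, 1/2 Rh-; so P(type B, Rh-negative) = 1/2 × 1/2 = 1/4 per child.
All 3 independent: (1/4)^3 = 1/64.

1/64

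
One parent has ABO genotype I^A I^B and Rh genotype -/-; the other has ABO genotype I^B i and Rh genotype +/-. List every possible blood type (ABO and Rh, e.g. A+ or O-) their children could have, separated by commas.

Gametes from I^A I^B × I^B i give offspring ABO genotypes I^A I^B, I^A i, I^B I^B, I^B i, i.e. phenotypes A, B, AB.
Rh cross -/- × +/- → phenotypes Rh+, Rh-.
Combining independently: A+, A-, B+, B-, AB+, AB-.

A+, A-, B+, B-, AB+, AB-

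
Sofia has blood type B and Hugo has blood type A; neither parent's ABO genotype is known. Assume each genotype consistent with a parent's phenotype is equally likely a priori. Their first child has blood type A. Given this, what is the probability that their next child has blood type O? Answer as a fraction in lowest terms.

Possible genotypes: Sofia ∈ {I^B I^B, I^B i}; Hugo ∈ {I^A I^A, I^A i}.
Weight each parental genotype pair by prior × P(type-A child):
  I^B i × I^A I^A: posterior weight 2/3; P(next child type O) = 0.
  I^B i × I^A i: posterior weight 1/3; P(next child type O) = 1/4.
Weighted sum = 1/12.

1/12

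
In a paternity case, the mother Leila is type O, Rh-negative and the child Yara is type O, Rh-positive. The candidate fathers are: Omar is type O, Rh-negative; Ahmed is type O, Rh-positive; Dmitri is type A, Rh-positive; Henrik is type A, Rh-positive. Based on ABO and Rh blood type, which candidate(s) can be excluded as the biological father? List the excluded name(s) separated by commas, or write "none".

A candidate is excluded only if no genotype consistent with his phenotype could produce a type O, Rh-positive child with a type O, Rh-negative mother.
Omar (type O, Rh-): no genotype consistent with that phenotype can produce a type-O Rh+ child with a type-O mother.

Omar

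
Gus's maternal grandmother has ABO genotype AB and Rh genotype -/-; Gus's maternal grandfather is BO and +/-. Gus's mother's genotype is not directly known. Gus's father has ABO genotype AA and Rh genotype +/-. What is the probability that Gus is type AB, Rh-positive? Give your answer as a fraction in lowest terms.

5/16

Gus's mother's ABO genotype from AB × BO: 1/4 AB, 1/4 AO, 1/4 BB, 1/4 BO.
Crossing each possibility with the father AA and summing P(type AB): 1/4·1/2 + 1/4·0 + 1/4·1 + 1/4·1/2 = 1/2.
Similarly for Rh via the mother's Rh distribution: P(Rh+) = 5/8.
Independent loci: 1/2 × 5/8 = 5/16.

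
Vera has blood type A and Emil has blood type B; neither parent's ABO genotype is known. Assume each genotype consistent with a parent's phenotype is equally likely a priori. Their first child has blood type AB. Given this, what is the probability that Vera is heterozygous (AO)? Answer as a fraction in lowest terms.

Possible genotypes: Vera ∈ {AA, AO}; Emil ∈ {BB, BO}.
Weight each parental genotype pair by prior × P(type-AB child):
  AA × BB: posterior weight 4/9.
  AA × BO: posterior weight 2/9.
  AO × BB: posterior weight 2/9.
  AO × BO: posterior weight 1/9.
Sum the posterior weight over pairs where Vera is AO: 1/3.

1/3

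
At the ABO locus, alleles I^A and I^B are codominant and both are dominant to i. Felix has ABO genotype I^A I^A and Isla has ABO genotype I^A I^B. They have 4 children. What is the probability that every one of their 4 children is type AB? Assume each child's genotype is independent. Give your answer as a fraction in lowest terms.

1/16

ABO cross I^A I^A × I^A I^B → 1/2 A, 1/2 AB.
So P(type AB) = 1/2 per child.
All 4 independent: (1/2)^4 = 1/16.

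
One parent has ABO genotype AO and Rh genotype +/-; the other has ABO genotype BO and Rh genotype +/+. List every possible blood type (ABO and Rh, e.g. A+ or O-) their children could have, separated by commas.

O+, A+, B+, AB+

Gametes from AO × BO give offspring ABO genotypes AB, AO, BO, OO, i.e. phenotypes O, A, B, AB.
Rh cross +/- × +/+ → phenotypes Rh+.
Combining independently: O+, A+, B+, AB+.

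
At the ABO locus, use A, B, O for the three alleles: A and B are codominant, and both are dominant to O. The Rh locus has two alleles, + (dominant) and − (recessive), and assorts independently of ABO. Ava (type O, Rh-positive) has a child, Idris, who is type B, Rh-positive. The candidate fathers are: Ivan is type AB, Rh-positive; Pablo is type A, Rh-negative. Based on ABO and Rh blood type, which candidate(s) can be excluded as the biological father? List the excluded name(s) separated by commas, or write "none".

A candidate is excluded only if no genotype consistent with his phenotype could produce a type B, Rh-positive child with a type O, Rh-positive mother.
Pablo (type A, Rh-): no genotype consistent with that phenotype can produce a type-B Rh+ child with a type-O mother.

Pablo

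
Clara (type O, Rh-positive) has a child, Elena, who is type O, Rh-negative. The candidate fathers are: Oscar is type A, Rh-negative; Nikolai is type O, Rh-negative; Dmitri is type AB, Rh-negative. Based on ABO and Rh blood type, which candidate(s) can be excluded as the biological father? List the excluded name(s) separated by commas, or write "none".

Dmitri

A candidate is excluded only if no genotype consistent with his phenotype could produce a type O, Rh-negative child with a type O, Rh-positive mother.
Dmitri (type AB, Rh-): no genotype consistent with that phenotype can produce a type-O Rh- child with a type-O mother.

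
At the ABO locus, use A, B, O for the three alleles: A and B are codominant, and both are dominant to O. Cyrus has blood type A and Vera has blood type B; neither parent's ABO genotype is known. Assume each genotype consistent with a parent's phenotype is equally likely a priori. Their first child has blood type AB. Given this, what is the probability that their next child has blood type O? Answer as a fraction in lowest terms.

Possible genotypes: Cyrus ∈ {AA, AO}; Vera ∈ {BB, BO}.
Weight each parental genotype pair by prior × P(type-AB child):
  AA × BB: posterior weight 4/9; P(next child type O) = 0.
  AA × BO: posterior weight 2/9; P(next child type O) = 0.
  AO × BB: posterior weight 2/9; P(next child type O) = 0.
  AO × BO: posterior weight 1/9; P(next child type O) = 1/4.
Weighted sum = 1/36.

1/36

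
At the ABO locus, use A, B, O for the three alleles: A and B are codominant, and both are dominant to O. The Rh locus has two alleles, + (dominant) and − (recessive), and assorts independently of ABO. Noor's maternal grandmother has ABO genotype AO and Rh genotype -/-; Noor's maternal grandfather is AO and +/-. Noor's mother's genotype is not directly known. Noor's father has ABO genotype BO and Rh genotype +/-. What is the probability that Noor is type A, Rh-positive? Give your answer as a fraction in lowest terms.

Noor's mother's ABO genotype from AO × AO: 1/4 AA, 1/2 AO, 1/4 OO.
Crossing each possibility with the father BO and summing P(type A): 1/4·1/2 + 1/2·1/4 + 1/4·0 = 1/4.
Similarly for Rh via the mother's Rh distribution: P(Rh+) = 5/8.
Independent loci: 1/4 × 5/8 = 5/32.

5/32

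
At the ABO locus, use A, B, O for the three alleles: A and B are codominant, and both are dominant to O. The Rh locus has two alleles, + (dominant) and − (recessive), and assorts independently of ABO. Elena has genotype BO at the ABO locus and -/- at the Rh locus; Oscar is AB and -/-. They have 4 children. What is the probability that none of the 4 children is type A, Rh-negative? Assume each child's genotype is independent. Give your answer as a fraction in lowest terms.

81/256

ABO cross BO × AB → 1/4 A, 1/2 B, 1/4 AB.
Rh cross -/- × -/- → 1 Rh-; so P(type A, Rh-negative) = 1/4 × 1 = 1/4 per child.
P(not type A, Rh-negative) = 3/4 for one child; (3/4)^4 = 81/256.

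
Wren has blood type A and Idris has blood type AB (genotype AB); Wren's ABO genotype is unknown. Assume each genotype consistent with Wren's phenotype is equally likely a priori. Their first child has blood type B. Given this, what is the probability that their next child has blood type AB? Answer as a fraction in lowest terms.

Possible genotypes: Wren ∈ {AA, AO}; Idris ∈ {AB}.
Weight each parental genotype pair by prior × P(type-B child):
  AO × AB: posterior weight 1; P(next child type AB) = 1/4.
Weighted sum = 1/4.

1/4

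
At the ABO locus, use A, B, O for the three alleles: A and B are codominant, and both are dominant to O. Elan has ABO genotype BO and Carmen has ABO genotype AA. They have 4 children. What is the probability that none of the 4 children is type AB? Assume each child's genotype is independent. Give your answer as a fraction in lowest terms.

ABO cross BO × AA → 1/2 A, 1/2 AB.
So P(type AB) = 1/2 per child.
P(not type AB) = 1/2 for one child; (1/2)^4 = 1/16.

1/16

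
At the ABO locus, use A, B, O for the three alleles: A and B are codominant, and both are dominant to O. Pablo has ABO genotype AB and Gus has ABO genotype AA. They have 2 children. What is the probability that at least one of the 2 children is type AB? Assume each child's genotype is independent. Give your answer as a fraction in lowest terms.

ABO cross AB × AA → 1/2 A, 1/2 AB.
So P(type AB) = 1/2 per child.
P(none) = (1/2)^2 = 1/4; P(at least one) = 1 − 1/4 = 3/4.

3/4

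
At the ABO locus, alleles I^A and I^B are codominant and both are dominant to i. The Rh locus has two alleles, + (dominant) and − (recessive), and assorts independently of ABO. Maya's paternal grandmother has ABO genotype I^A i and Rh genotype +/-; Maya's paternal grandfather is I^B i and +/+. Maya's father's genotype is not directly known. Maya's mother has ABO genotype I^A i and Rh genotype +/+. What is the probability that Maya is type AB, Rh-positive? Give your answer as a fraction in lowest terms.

1/8

Maya's father's ABO genotype from I^A i × I^B i: 1/4 I^A I^B, 1/4 I^A i, 1/4 I^B i, 1/4 i i.
Crossing each possibility with the mother I^A i and summing P(type AB): 1/4·1/4 + 1/4·0 + 1/4·1/4 + 1/4·0 = 1/8.
Similarly for Rh via the father's Rh distribution: P(Rh+) = 1.
Independent loci: 1/8 × 1 = 1/8.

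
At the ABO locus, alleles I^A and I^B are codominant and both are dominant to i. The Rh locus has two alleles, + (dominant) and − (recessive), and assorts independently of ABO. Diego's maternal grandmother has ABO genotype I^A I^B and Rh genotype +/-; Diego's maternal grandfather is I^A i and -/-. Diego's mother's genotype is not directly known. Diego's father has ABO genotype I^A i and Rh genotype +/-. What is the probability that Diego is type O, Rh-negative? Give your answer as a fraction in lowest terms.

Diego's mother's ABO genotype from I^A I^B × I^A i: 1/4 I^A I^A, 1/4 I^A I^B, 1/4 I^A i, 1/4 I^B i.
Crossing each possibility with the father I^A i and summing P(type O): 1/4·0 + 1/4·0 + 1/4·1/4 + 1/4·1/4 = 1/8.
Similarly for Rh via the mother's Rh distribution: P(Rh-) = 3/8.
Independent loci: 1/8 × 3/8 = 3/64.

3/64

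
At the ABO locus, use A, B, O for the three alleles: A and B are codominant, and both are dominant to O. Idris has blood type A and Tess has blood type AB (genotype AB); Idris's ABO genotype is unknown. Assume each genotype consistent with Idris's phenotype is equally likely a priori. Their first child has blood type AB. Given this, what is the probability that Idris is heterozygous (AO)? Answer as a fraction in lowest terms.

1/3

Possible genotypes: Idris ∈ {AA, AO}; Tess ∈ {AB}.
Weight each parental genotype pair by prior × P(type-AB child):
  AA × AB: posterior weight 2/3.
  AO × AB: posterior weight 1/3.
Sum the posterior weight over pairs where Idris is AO: 1/3.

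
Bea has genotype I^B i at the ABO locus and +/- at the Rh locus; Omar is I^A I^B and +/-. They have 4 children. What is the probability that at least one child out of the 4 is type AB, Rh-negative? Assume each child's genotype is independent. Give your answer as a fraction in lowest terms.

ABO cross I^B i × I^A I^B → 1/4 A, 1/2 B, 1/4 AB.
Rh cross +/- × +/- → 3/4 Rh+, 1/4 Rh-; so P(type AB, Rh-negative) = 1/4 × 1/4 = 1/16 per child.
P(none) = (15/16)^4 = 50625/65536; P(at least one) = 1 − 50625/65536 = 14911/65536.

14911/65536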